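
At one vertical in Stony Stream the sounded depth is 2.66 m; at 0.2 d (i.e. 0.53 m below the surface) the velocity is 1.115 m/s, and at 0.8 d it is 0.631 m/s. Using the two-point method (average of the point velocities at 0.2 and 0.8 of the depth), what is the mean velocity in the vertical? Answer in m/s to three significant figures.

0.873 m/s

v̄ = (1.115 + 0.631) / 2 = 0.8730 m/s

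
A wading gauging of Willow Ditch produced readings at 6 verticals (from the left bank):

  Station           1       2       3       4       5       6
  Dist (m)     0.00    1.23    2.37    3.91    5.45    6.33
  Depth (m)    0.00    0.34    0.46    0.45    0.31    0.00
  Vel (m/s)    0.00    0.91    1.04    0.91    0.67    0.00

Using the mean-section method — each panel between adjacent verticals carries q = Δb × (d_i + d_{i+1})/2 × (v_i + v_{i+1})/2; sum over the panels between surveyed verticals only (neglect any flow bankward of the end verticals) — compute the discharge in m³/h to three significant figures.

Panel 1-2: Δb = 1.23 m, d̄ = (0.00+0.34)/2 = 0.17, v̄ = (0.00+0.91)/2 = 0.455 → q = 1.23×0.17×0.455 = 0.09514 m³/s
Panel 2-3: Δb = 1.14 m, d̄ = (0.34+0.46)/2 = 0.4, v̄ = (0.91+1.04)/2 = 0.975 → q = 1.14×0.4×0.975 = 0.4446 m³/s
Panel 3-4: Δb = 1.54 m, d̄ = (0.46+0.45)/2 = 0.455, v̄ = (1.04+0.91)/2 = 0.975 → q = 1.54×0.455×0.975 = 0.6832 m³/s
Panel 4-5: Δb = 1.54 m, d̄ = (0.45+0.31)/2 = 0.38, v̄ = (0.91+0.67)/2 = 0.79 → q = 1.54×0.38×0.79 = 0.4623 m³/s
Panel 5-6: Δb = 0.88 m, d̄ = (0.31+0.00)/2 = 0.155, v̄ = (0.67+0.00)/2 = 0.335 → q = 0.88×0.155×0.335 = 0.04569 m³/s
Q = Σ q = 1.731 m³/s
= 1.731 × 3600 = 6231 m³/h

6230 m³/h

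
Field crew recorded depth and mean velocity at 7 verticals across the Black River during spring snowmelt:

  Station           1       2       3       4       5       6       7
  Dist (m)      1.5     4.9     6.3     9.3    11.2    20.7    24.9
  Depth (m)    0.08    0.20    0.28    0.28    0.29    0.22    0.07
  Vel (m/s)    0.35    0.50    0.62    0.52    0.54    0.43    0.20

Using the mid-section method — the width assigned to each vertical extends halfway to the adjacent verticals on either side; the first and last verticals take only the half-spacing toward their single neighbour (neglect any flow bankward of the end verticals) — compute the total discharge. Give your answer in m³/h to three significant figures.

9350 m³/h

w_1 = (4.9 − 1.5)/2 = 1.7 m; q_1 = 0.35 × 0.08 × 1.7 = 0.04760 m³/s
w_2 = (6.3 − 1.5)/2 = 2.4 m; q_2 = 0.50 × 0.20 × 2.4 = 0.2400 m³/s
w_3 = (9.3 − 4.9)/2 = 2.2 m; q_3 = 0.62 × 0.28 × 2.2 = 0.3819 m³/s
w_4 = (11.2 − 6.3)/2 = 2.45 m; q_4 = 0.52 × 0.28 × 2.45 = 0.3567 m³/s
w_5 = (20.7 − 9.3)/2 = 5.7 m; q_5 = 0.54 × 0.29 × 5.7 = 0.8926 m³/s
w_6 = (24.9 − 11.2)/2 = 6.85 m; q_6 = 0.43 × 0.22 × 6.85 = 0.6480 m³/s
w_7 = (24.9 − 20.7)/2 = 2.1 m; q_7 = 0.20 × 0.07 × 2.1 = 0.02940 m³/s
Q = Σ qᵢ = 2.596 m³/s
= 2.596 × 3600 = 9347 m³/h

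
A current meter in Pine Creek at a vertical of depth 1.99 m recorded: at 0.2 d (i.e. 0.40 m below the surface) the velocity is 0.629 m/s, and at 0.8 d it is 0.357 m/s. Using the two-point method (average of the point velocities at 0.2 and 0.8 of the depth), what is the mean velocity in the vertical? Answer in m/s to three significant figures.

0.493 m/s

v̄ = (0.629 + 0.357) / 2 = 0.4930 m/s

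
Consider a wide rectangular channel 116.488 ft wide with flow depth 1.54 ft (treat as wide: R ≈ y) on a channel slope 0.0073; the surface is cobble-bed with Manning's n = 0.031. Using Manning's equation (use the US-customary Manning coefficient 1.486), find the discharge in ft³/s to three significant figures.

A = b·y = 116.488 × 1.54 = 179.4 ft²
Wide channel: R ≈ y = 1.54 ft
Q = (1.486/n)·A·R^(2/3)·S^(1/2) = (1.486/0.031) × 179.4 × 1.540^(2/3) × 0.0073^(1/2) = 979.8 ft³/s

980 ft³/s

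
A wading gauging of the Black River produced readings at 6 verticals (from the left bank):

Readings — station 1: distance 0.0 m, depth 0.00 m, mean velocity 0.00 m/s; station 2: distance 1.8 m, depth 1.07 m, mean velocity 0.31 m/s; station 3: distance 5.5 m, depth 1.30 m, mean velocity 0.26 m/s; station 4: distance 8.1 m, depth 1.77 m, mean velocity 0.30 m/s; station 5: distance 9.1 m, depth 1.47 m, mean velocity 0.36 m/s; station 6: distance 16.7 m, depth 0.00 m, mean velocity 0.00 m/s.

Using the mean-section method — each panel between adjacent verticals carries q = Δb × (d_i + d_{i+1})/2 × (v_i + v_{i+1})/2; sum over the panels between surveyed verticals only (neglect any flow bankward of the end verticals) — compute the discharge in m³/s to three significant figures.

Panel 1-2: Δb = 1.8 m, d̄ = (0.00+1.07)/2 = 0.535, v̄ = (0.00+0.31)/2 = 0.155 → q = 1.8×0.535×0.155 = 0.1493 m³/s
Panel 2-3: Δb = 3.7 m, d̄ = (1.07+1.30)/2 = 1.185, v̄ = (0.31+0.26)/2 = 0.285 → q = 3.7×1.185×0.285 = 1.250 m³/s
Panel 3-4: Δb = 2.6 m, d̄ = (1.30+1.77)/2 = 1.535, v̄ = (0.26+0.30)/2 = 0.28 → q = 2.6×1.535×0.28 = 1.117 m³/s
Panel 4-5: Δb = 1 m, d̄ = (1.77+1.47)/2 = 1.62, v̄ = (0.30+0.36)/2 = 0.33 → q = 1×1.62×0.33 = 0.5346 m³/s
Panel 5-6: Δb = 7.6 m, d̄ = (1.47+0.00)/2 = 0.735, v̄ = (0.36+0.00)/2 = 0.18 → q = 7.6×0.735×0.18 = 1.005 m³/s
Q = Σ q = 4.056 m³/s

4.06 m³/s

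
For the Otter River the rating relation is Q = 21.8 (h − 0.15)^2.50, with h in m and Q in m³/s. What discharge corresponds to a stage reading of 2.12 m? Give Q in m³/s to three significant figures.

Q = 21.8 × (2.12 − 0.15)^2.50 = 21.8 × 1.97^2.50 = 118.7 m³/s

119 m³/s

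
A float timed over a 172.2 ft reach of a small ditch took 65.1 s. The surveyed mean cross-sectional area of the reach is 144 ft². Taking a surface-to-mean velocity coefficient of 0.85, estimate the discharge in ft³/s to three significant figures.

324 ft³/s

v_surface = L / t̄ = 172.2 / 65.1 = 2.645 ft/s
v_mean = 0.85 × 2.645 = 2.248 ft/s
Q = A × v_mean = 144 × 2.248 = 323.8 ft³/s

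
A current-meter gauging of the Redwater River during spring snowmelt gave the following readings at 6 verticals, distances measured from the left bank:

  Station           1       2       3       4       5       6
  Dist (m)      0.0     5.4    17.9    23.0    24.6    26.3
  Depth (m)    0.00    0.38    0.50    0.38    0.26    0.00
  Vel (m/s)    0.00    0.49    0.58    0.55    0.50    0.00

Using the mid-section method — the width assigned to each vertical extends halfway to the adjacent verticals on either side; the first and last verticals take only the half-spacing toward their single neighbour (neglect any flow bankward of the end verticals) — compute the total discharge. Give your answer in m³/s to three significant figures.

5.13 m³/s

w_2 = (17.9 − 0.0)/2 = 8.95 m; q_2 = 0.49 × 0.38 × 8.95 = 1.666 m³/s
w_3 = (23.0 − 5.4)/2 = 8.8 m; q_3 = 0.58 × 0.50 × 8.8 = 2.552 m³/s
w_4 = (24.6 − 17.9)/2 = 3.35 m; q_4 = 0.55 × 0.38 × 3.35 = 0.7002 m³/s
w_5 = (26.3 − 23.0)/2 = 1.65 m; q_5 = 0.50 × 0.26 × 1.65 = 0.2145 m³/s
Stations 1, 6 contribute zero (depth or velocity is 0).
Q = Σ qᵢ = 5.133 m³/s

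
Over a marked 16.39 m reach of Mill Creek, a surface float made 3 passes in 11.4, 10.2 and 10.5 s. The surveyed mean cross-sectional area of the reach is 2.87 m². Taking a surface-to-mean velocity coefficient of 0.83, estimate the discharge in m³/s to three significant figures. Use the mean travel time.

3.65 m³/s

t̄ = (11.4 + 10.2 + 10.5) / 3 = 10.7 s
v_surface = L / t̄ = 16.39 / 10.7 = 1.532 m/s
v_mean = 0.83 × 1.532 = 1.271 m/s
Q = A × v_mean = 2.87 × 1.271 = 3.649 m³/s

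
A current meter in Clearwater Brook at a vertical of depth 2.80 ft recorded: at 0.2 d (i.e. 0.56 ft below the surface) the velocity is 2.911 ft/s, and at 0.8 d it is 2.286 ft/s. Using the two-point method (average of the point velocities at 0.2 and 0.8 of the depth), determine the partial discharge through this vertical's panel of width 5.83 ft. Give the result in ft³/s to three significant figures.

v̄ = (2.911 + 2.286) / 2 = 2.599 ft/s
q = v̄ × d × w = 2.599 × 2.80 × 5.83 = 42.42 ft³/s

42.4 ft³/s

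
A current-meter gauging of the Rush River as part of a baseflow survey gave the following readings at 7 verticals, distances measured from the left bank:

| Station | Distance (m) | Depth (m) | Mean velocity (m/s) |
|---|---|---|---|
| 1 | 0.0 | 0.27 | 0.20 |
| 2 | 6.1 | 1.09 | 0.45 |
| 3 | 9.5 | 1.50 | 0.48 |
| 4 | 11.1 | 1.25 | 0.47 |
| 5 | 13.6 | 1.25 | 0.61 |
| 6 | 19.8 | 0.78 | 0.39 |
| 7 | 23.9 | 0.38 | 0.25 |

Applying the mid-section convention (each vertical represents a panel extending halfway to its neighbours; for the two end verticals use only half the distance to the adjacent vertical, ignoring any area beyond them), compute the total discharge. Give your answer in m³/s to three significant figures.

10.6 m³/s

w_1 = (6.1 − 0.0)/2 = 3.05 m; q_1 = 0.20 × 0.27 × 3.05 = 0.1647 m³/s
w_2 = (9.5 − 0.0)/2 = 4.75 m; q_2 = 0.45 × 1.09 × 4.75 = 2.330 m³/s
w_3 = (11.1 − 6.1)/2 = 2.5 m; q_3 = 0.48 × 1.50 × 2.5 = 1.800 m³/s
w_4 = (13.6 − 9.5)/2 = 2.05 m; q_4 = 0.47 × 1.25 × 2.05 = 1.204 m³/s
w_5 = (19.8 − 11.1)/2 = 4.35 m; q_5 = 0.61 × 1.25 × 4.35 = 3.317 m³/s
w_6 = (23.9 − 13.6)/2 = 5.15 m; q_6 = 0.39 × 0.78 × 5.15 = 1.567 m³/s
w_7 = (23.9 − 19.8)/2 = 2.05 m; q_7 = 0.25 × 0.38 × 2.05 = 0.1948 m³/s
Q = Σ qᵢ = 10.58 m³/s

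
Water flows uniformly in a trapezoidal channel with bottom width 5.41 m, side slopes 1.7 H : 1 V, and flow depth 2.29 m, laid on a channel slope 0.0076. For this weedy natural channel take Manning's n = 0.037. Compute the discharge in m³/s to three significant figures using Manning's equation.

A = (b + z·y)·y = (5.41 + 1.7×2.29)×2.29 = 21.30 m²
P = b + 2y√(1+z²) = 5.41 + 2×2.29×√(1+1.7²) = 14.44 m
R = A/P = 21.30/14.44 = 1.475 m
Q = (1/n)·A·R^(2/3)·S^(1/2) = (1/0.037) × 21.30 × 1.475^(2/3) × 0.0076^(1/2) = 65.04 m³/s

65.0 m³/s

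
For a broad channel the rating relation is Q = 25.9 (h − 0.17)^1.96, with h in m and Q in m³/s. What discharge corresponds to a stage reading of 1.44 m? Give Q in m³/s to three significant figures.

Q = 25.9 × (1.44 − 0.17)^1.96 = 25.9 × 1.27^1.96 = 41.38 m³/s

41.4 m³/s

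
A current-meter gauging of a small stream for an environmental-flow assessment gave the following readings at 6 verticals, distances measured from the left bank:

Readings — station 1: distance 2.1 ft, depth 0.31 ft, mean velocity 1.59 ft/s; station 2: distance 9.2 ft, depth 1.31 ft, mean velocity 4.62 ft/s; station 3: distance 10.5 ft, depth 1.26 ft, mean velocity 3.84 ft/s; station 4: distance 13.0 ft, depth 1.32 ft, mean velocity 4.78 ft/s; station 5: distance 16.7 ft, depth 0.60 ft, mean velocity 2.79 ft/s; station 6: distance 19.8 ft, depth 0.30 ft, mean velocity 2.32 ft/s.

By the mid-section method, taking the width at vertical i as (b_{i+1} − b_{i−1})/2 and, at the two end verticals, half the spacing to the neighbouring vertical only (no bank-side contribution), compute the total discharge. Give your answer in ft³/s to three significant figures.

62.7 ft³/s

w_1 = (9.2 − 2.1)/2 = 3.55 ft; q_1 = 1.59 × 0.31 × 3.55 = 1.750 ft³/s
w_2 = (10.5 − 2.1)/2 = 4.2 ft; q_2 = 4.62 × 1.31 × 4.2 = 25.42 ft³/s
w_3 = (13.0 − 9.2)/2 = 1.9 ft; q_3 = 3.84 × 1.26 × 1.9 = 9.193 ft³/s
w_4 = (16.7 − 10.5)/2 = 3.1 ft; q_4 = 4.78 × 1.32 × 3.1 = 19.56 ft³/s
w_5 = (19.8 − 13.0)/2 = 3.4 ft; q_5 = 2.79 × 0.60 × 3.4 = 5.692 ft³/s
w_6 = (19.8 − 16.7)/2 = 1.55 ft; q_6 = 2.32 × 0.30 × 1.55 = 1.079 ft³/s
Q = Σ qᵢ = 62.69 ft³/s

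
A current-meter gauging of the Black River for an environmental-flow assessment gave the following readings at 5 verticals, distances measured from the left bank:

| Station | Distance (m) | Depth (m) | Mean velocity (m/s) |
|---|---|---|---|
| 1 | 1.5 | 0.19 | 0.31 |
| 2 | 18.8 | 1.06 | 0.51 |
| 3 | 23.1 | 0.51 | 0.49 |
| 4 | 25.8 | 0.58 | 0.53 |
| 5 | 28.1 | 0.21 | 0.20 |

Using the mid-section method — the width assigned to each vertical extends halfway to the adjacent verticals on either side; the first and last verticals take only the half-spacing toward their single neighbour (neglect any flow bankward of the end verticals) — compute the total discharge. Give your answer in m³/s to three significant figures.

8.04 m³/s

w_1 = (18.8 − 1.5)/2 = 8.65 m; q_1 = 0.31 × 0.19 × 8.65 = 0.5095 m³/s
w_2 = (23.1 − 1.5)/2 = 10.8 m; q_2 = 0.51 × 1.06 × 10.8 = 5.838 m³/s
w_3 = (25.8 − 18.8)/2 = 3.5 m; q_3 = 0.49 × 0.51 × 3.5 = 0.8747 m³/s
w_4 = (28.1 − 23.1)/2 = 2.5 m; q_4 = 0.53 × 0.58 × 2.5 = 0.7685 m³/s
w_5 = (28.1 − 25.8)/2 = 1.15 m; q_5 = 0.20 × 0.21 × 1.15 = 0.04830 m³/s
Q = Σ qᵢ = 8.039 m³/s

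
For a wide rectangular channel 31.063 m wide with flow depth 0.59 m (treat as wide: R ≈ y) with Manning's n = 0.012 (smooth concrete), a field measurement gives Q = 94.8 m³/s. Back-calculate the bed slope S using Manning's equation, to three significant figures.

A = b·y = 31.063 × 0.59 = 18.33 m²
Wide channel: R ≈ y = 0.59 m
S = (Q·n / (1·A·R^(2/3)))² = (94.8×0.012 / (1×18.33×0.7035))² = 0.007786

0.00779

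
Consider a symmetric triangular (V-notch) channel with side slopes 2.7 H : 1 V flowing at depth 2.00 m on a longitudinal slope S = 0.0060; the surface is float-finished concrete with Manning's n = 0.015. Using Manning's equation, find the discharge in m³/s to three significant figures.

A = z·y² = 2.7×2.00² = 10.80 m²
P = 2y√(1+z²) = 2×2.00×√(1+2.7²) = 11.52 m
R = A/P = 10.80/11.52 = 0.9377 m
Q = (1/n)·A·R^(2/3)·S^(1/2) = (1/0.015) × 10.80 × 0.9377^(2/3) × 0.0060^(1/2) = 53.43 m³/s

53.4 m³/s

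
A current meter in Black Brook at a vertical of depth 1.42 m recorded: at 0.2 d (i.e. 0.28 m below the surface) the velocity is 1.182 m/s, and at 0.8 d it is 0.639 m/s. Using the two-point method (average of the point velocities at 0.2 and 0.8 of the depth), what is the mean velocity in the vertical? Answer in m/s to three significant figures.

0.911 m/s

v̄ = (1.182 + 0.639) / 2 = 0.9105 m/s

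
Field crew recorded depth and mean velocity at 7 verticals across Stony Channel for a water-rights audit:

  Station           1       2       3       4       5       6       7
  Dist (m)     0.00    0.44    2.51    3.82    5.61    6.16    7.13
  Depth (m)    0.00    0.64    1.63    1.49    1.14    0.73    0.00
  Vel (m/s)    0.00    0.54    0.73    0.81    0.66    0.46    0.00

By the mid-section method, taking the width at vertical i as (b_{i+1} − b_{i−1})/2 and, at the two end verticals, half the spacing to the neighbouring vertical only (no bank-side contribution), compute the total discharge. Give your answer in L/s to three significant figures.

w_2 = (2.51 − 0.00)/2 = 1.255 m; q_2 = 0.54 × 0.64 × 1.255 = 0.4337 m³/s
w_3 = (3.82 − 0.44)/2 = 1.69 m; q_3 = 0.73 × 1.63 × 1.69 = 2.011 m³/s
w_4 = (5.61 − 2.51)/2 = 1.55 m; q_4 = 0.81 × 1.49 × 1.55 = 1.871 m³/s
w_5 = (6.16 − 3.82)/2 = 1.17 m; q_5 = 0.66 × 1.14 × 1.17 = 0.8803 m³/s
w_6 = (7.13 − 5.61)/2 = 0.76 m; q_6 = 0.46 × 0.73 × 0.76 = 0.2552 m³/s
Stations 1, 7 contribute zero (depth or velocity is 0).
Q = Σ qᵢ = 5.451 m³/s
= 5.451 × 1000 = 5451 L/s

5450 L/s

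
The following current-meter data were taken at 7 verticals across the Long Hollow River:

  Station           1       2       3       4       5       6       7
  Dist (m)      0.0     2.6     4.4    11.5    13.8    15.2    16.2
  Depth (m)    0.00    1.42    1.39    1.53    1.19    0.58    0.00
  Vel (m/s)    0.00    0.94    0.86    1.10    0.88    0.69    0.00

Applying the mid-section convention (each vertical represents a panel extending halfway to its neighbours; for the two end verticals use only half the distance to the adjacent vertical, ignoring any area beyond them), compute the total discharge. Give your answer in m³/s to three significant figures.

w_2 = (4.4 − 0.0)/2 = 2.2 m; q_2 = 0.94 × 1.42 × 2.2 = 2.937 m³/s
w_3 = (11.5 − 2.6)/2 = 4.45 m; q_3 = 0.86 × 1.39 × 4.45 = 5.320 m³/s
w_4 = (13.8 − 4.4)/2 = 4.7 m; q_4 = 1.10 × 1.53 × 4.7 = 7.910 m³/s
w_5 = (15.2 − 11.5)/2 = 1.85 m; q_5 = 0.88 × 1.19 × 1.85 = 1.937 m³/s
w_6 = (16.2 − 13.8)/2 = 1.2 m; q_6 = 0.69 × 0.58 × 1.2 = 0.4802 m³/s
Stations 1, 7 contribute zero (depth or velocity is 0).
Q = Σ qᵢ = 18.58 m³/s

18.6 m³/s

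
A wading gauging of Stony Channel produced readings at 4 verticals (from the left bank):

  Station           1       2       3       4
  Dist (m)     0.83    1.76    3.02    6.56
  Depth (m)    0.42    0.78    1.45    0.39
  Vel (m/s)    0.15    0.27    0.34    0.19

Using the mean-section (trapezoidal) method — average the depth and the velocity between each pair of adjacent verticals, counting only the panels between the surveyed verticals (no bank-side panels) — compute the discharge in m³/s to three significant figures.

1.41 m³/s

Panel 1-2: Δb = 0.93 m, d̄ = (0.42+0.78)/2 = 0.6, v̄ = (0.15+0.27)/2 = 0.21 → q = 0.93×0.6×0.21 = 0.1172 m³/s
Panel 2-3: Δb = 1.26 m, d̄ = (0.78+1.45)/2 = 1.115, v̄ = (0.27+0.34)/2 = 0.305 → q = 1.26×1.115×0.305 = 0.4285 m³/s
Panel 3-4: Δb = 3.54 m, d̄ = (1.45+0.39)/2 = 0.92, v̄ = (0.34+0.19)/2 = 0.265 → q = 3.54×0.92×0.265 = 0.8631 m³/s
Q = Σ q = 1.409 m³/s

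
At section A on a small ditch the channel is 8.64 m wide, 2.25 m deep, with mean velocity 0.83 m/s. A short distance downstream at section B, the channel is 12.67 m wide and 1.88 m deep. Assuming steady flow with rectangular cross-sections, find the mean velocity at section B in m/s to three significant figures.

Q = A₁V₁ = (8.64×2.25) × 0.83 = 16.14 m³/s
A₂ = 12.67 × 1.88 = 23.82 m²
V₂ = Q/A₂ = 16.14/23.82 = 0.6774 m/s

0.677 m/s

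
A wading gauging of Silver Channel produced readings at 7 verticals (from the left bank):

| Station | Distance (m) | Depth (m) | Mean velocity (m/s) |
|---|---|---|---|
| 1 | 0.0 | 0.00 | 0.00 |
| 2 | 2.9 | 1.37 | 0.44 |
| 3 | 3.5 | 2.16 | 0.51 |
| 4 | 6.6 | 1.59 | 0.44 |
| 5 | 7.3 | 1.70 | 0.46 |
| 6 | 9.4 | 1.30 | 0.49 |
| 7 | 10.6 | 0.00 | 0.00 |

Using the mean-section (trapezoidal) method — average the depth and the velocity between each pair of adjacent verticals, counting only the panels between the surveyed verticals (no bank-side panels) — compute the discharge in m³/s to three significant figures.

Panel 1-2: Δb = 2.9 m, d̄ = (0.00+1.37)/2 = 0.685, v̄ = (0.00+0.44)/2 = 0.22 → q = 2.9×0.685×0.22 = 0.4370 m³/s
Panel 2-3: Δb = 0.6 m, d̄ = (1.37+2.16)/2 = 1.765, v̄ = (0.44+0.51)/2 = 0.475 → q = 0.6×1.765×0.475 = 0.5030 m³/s
Panel 3-4: Δb = 3.1 m, d̄ = (2.16+1.59)/2 = 1.875, v̄ = (0.51+0.44)/2 = 0.475 → q = 3.1×1.875×0.475 = 2.761 m³/s
Panel 4-5: Δb = 0.7 m, d̄ = (1.59+1.70)/2 = 1.645, v̄ = (0.44+0.46)/2 = 0.45 → q = 0.7×1.645×0.45 = 0.5182 m³/s
Panel 5-6: Δb = 2.1 m, d̄ = (1.70+1.30)/2 = 1.5, v̄ = (0.46+0.49)/2 = 0.475 → q = 2.1×1.5×0.475 = 1.496 m³/s
Panel 6-7: Δb = 1.2 m, d̄ = (1.30+0.00)/2 = 0.65, v̄ = (0.49+0.00)/2 = 0.245 → q = 1.2×0.65×0.245 = 0.1911 m³/s
Q = Σ q = 5.907 m³/s

5.91 m³/s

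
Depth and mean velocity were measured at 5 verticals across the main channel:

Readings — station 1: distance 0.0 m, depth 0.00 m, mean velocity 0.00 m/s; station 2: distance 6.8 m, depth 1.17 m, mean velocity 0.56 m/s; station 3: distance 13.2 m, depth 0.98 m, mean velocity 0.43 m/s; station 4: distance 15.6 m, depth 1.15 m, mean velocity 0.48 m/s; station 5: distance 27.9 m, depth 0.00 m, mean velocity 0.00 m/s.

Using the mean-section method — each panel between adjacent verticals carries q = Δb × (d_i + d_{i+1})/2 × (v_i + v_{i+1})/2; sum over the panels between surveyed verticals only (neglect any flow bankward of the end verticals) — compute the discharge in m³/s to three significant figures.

7.38 m³/s

Panel 1-2: Δb = 6.8 m, d̄ = (0.00+1.17)/2 = 0.585, v̄ = (0.00+0.56)/2 = 0.28 → q = 6.8×0.585×0.28 = 1.114 m³/s
Panel 2-3: Δb = 6.4 m, d̄ = (1.17+0.98)/2 = 1.075, v̄ = (0.56+0.43)/2 = 0.495 → q = 6.4×1.075×0.495 = 3.406 m³/s
Panel 3-4: Δb = 2.4 m, d̄ = (0.98+1.15)/2 = 1.065, v̄ = (0.43+0.48)/2 = 0.455 → q = 2.4×1.065×0.455 = 1.163 m³/s
Panel 4-5: Δb = 12.3 m, d̄ = (1.15+0.00)/2 = 0.575, v̄ = (0.48+0.00)/2 = 0.24 → q = 12.3×0.575×0.24 = 1.697 m³/s
Q = Σ q = 7.380 m³/s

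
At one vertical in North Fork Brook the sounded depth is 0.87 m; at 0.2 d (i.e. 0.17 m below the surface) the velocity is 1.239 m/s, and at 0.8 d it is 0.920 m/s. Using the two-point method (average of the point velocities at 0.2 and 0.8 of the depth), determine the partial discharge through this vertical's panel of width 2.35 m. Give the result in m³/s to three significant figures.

2.21 m³/s

v̄ = (1.239 + 0.920) / 2 = 1.080 m/s
q = v̄ × d × w = 1.080 × 0.87 × 2.35 = 2.207 m³/s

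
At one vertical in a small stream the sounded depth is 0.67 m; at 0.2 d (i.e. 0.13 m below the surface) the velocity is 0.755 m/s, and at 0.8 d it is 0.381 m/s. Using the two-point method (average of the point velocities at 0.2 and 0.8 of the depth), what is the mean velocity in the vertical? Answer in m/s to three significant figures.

0.568 m/s

v̄ = (0.755 + 0.381) / 2 = 0.5680 m/s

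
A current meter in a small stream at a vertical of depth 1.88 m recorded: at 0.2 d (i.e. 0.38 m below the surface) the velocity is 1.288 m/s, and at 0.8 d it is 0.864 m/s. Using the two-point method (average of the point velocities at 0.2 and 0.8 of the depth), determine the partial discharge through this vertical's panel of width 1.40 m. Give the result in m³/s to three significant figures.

v̄ = (1.288 + 0.864) / 2 = 1.076 m/s
q = v̄ × d × w = 1.076 × 1.88 × 1.40 = 2.832 m³/s

2.83 m³/s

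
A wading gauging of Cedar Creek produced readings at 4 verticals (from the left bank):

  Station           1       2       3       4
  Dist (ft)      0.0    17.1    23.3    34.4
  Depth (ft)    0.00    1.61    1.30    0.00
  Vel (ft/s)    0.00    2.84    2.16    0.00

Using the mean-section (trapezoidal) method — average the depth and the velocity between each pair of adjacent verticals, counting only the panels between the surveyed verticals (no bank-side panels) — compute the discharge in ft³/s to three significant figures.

49.9 ft³/s

Panel 1-2: Δb = 17.1 ft, d̄ = (0.00+1.61)/2 = 0.805, v̄ = (0.00+2.84)/2 = 1.42 → q = 17.1×0.805×1.42 = 19.55 ft³/s
Panel 2-3: Δb = 6.2 ft, d̄ = (1.61+1.30)/2 = 1.455, v̄ = (2.84+2.16)/2 = 2.5 → q = 6.2×1.455×2.5 = 22.55 ft³/s
Panel 3-4: Δb = 11.1 ft, d̄ = (1.30+0.00)/2 = 0.65, v̄ = (2.16+0.00)/2 = 1.08 → q = 11.1×0.65×1.08 = 7.792 ft³/s
Q = Σ q = 49.89 ft³/s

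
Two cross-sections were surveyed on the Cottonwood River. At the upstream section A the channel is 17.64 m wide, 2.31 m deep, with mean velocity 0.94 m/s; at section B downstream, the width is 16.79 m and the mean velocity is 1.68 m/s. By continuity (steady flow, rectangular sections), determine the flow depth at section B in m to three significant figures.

1.36 m

Q = A₁V₁ = (17.64×2.31) × 0.94 = 38.30 m³/s
d₂ = Q/(b₂ V₂) = 38.30/(16.79×1.68) = 1.358 m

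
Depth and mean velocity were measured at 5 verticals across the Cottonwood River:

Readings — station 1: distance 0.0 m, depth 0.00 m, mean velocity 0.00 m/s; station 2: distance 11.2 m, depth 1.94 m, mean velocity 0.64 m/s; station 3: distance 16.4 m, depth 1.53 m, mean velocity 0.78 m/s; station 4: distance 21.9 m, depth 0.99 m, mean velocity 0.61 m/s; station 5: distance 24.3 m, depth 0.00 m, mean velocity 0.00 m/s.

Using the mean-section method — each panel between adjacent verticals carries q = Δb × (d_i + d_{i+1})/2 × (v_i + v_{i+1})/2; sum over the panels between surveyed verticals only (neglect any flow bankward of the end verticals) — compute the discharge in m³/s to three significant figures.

15.1 m³/s

Panel 1-2: Δb = 11.2 m, d̄ = (0.00+1.94)/2 = 0.97, v̄ = (0.00+0.64)/2 = 0.32 → q = 11.2×0.97×0.32 = 3.476 m³/s
Panel 2-3: Δb = 5.2 m, d̄ = (1.94+1.53)/2 = 1.735, v̄ = (0.64+0.78)/2 = 0.71 → q = 5.2×1.735×0.71 = 6.406 m³/s
Panel 3-4: Δb = 5.5 m, d̄ = (1.53+0.99)/2 = 1.26, v̄ = (0.78+0.61)/2 = 0.695 → q = 5.5×1.26×0.695 = 4.816 m³/s
Panel 4-5: Δb = 2.4 m, d̄ = (0.99+0.00)/2 = 0.495, v̄ = (0.61+0.00)/2 = 0.305 → q = 2.4×0.495×0.305 = 0.3623 m³/s
Q = Σ q = 15.06 m³/s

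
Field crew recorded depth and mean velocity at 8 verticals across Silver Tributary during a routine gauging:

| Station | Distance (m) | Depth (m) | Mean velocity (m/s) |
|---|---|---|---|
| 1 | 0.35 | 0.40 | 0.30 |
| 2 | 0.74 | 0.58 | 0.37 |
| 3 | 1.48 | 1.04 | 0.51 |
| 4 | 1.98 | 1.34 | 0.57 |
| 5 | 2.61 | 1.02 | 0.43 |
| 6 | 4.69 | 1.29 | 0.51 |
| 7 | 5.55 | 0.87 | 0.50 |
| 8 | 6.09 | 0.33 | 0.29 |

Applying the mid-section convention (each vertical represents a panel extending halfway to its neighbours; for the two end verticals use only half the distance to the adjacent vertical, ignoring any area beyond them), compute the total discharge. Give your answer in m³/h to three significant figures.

w_1 = (0.74 − 0.35)/2 = 0.195 m; q_1 = 0.30 × 0.40 × 0.195 = 0.02340 m³/s
w_2 = (1.48 − 0.35)/2 = 0.565 m; q_2 = 0.37 × 0.58 × 0.565 = 0.1212 m³/s
w_3 = (1.98 − 0.74)/2 = 0.62 m; q_3 = 0.51 × 1.04 × 0.62 = 0.3288 m³/s
w_4 = (2.61 − 1.48)/2 = 0.565 m; q_4 = 0.57 × 1.34 × 0.565 = 0.4315 m³/s
w_5 = (4.69 − 1.98)/2 = 1.355 m; q_5 = 0.43 × 1.02 × 1.355 = 0.5943 m³/s
w_6 = (5.55 − 2.61)/2 = 1.47 m; q_6 = 0.51 × 1.29 × 1.47 = 0.9671 m³/s
w_7 = (6.09 − 4.69)/2 = 0.7 m; q_7 = 0.50 × 0.87 × 0.7 = 0.3045 m³/s
w_8 = (6.09 − 5.55)/2 = 0.27 m; q_8 = 0.29 × 0.33 × 0.27 = 0.02584 m³/s
Q = Σ qᵢ = 2.797 m³/s
= 2.797 × 3600 = 10070 m³/h

10100 m³/h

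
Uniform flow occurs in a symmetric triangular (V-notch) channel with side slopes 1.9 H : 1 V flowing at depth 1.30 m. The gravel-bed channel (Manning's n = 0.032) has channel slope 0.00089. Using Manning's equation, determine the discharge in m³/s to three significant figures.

A = z·y² = 1.9×1.30² = 3.211 m²
P = 2y√(1+z²) = 2×1.30×√(1+1.9²) = 5.582 m
R = A/P = 3.211/5.582 = 0.5752 m
Q = (1/n)·A·R^(2/3)·S^(1/2) = (1/0.032) × 3.211 × 0.5752^(2/3) × 0.00089^(1/2) = 2.070 m³/s

2.07 m³/s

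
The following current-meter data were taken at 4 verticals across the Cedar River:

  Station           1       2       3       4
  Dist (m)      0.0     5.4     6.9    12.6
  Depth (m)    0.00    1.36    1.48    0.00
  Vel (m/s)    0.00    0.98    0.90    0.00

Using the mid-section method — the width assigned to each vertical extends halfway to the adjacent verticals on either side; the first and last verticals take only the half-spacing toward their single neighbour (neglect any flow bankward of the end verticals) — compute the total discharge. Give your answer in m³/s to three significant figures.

9.39 m³/s

w_2 = (6.9 − 0.0)/2 = 3.45 m; q_2 = 0.98 × 1.36 × 3.45 = 4.598 m³/s
w_3 = (12.6 − 5.4)/2 = 3.6 m; q_3 = 0.90 × 1.48 × 3.6 = 4.795 m³/s
Stations 1, 4 contribute zero (depth or velocity is 0).
Q = Σ qᵢ = 9.393 m³/s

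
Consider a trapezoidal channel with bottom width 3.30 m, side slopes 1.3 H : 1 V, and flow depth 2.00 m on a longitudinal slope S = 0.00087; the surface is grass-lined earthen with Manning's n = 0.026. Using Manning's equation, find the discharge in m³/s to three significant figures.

15.1 m³/s

A = (b + z·y)·y = (3.30 + 1.3×2.00)×2.00 = 11.80 m²
P = b + 2y√(1+z²) = 3.30 + 2×2.00×√(1+1.3²) = 9.860 m
R = A/P = 11.80/9.860 = 1.197 m
Q = (1/n)·A·R^(2/3)·S^(1/2) = (1/0.026) × 11.80 × 1.197^(2/3) × 0.00087^(1/2) = 15.09 m³/s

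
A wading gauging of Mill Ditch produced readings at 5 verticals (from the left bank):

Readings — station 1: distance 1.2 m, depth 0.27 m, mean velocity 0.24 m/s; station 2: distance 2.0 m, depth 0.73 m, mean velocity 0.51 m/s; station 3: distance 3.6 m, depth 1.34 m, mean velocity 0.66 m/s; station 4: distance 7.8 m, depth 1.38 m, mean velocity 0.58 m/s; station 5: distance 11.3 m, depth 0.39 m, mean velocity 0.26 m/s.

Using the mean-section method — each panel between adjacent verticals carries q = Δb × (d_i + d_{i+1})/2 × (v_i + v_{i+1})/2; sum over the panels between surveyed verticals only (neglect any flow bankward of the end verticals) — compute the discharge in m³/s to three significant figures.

5.96 m³/s

Panel 1-2: Δb = 0.8 m, d̄ = (0.27+0.73)/2 = 0.5, v̄ = (0.24+0.51)/2 = 0.375 → q = 0.8×0.5×0.375 = 0.1500 m³/s
Panel 2-3: Δb = 1.6 m, d̄ = (0.73+1.34)/2 = 1.035, v̄ = (0.51+0.66)/2 = 0.585 → q = 1.6×1.035×0.585 = 0.9688 m³/s
Panel 3-4: Δb = 4.2 m, d̄ = (1.34+1.38)/2 = 1.36, v̄ = (0.66+0.58)/2 = 0.62 → q = 4.2×1.36×0.62 = 3.541 m³/s
Panel 4-5: Δb = 3.5 m, d̄ = (1.38+0.39)/2 = 0.885, v̄ = (0.58+0.26)/2 = 0.42 → q = 3.5×0.885×0.42 = 1.301 m³/s
Q = Σ q = 5.961 m³/s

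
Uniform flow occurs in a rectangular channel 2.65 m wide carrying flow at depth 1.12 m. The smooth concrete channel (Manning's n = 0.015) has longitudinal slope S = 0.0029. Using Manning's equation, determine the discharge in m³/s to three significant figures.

A = b·y = 2.65 × 1.12 = 2.968 m²
P = b + 2y = 2.65 + 2×1.12 = 4.890 m
R = A/P = 2.968/4.890 = 0.6070 m
Q = (1/n)·A·R^(2/3)·S^(1/2) = (1/0.015) × 2.968 × 0.6070^(2/3) × 0.0029^(1/2) = 7.639 m³/s

7.64 m³/s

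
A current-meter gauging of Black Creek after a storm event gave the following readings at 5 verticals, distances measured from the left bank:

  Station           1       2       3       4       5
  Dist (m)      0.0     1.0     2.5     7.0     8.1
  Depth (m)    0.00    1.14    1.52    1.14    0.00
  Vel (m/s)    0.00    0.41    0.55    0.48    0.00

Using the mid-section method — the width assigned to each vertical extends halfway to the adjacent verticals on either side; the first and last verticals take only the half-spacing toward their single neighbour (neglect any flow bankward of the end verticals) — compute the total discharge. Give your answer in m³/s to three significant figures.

4.62 m³/s

w_2 = (2.5 − 0.0)/2 = 1.25 m; q_2 = 0.41 × 1.14 × 1.25 = 0.5843 m³/s
w_3 = (7.0 − 1.0)/2 = 3 m; q_3 = 0.55 × 1.52 × 3 = 2.508 m³/s
w_4 = (8.1 − 2.5)/2 = 2.8 m; q_4 = 0.48 × 1.14 × 2.8 = 1.532 m³/s
Stations 1, 5 contribute zero (depth or velocity is 0).
Q = Σ qᵢ = 4.624 m³/s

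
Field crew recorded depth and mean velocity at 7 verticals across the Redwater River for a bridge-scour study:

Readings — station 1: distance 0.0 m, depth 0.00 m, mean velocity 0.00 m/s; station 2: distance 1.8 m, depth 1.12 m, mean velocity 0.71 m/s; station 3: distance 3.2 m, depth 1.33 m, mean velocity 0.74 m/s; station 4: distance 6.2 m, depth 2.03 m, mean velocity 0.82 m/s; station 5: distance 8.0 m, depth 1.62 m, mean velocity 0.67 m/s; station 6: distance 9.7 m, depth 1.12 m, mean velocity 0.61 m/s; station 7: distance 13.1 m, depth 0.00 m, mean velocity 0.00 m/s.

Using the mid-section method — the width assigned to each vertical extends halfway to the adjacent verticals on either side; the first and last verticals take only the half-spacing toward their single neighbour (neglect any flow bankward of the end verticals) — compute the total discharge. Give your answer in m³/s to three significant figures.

w_2 = (3.2 − 0.0)/2 = 1.6 m; q_2 = 0.71 × 1.12 × 1.6 = 1.272 m³/s
w_3 = (6.2 − 1.8)/2 = 2.2 m; q_3 = 0.74 × 1.33 × 2.2 = 2.165 m³/s
w_4 = (8.0 − 3.2)/2 = 2.4 m; q_4 = 0.82 × 2.03 × 2.4 = 3.995 m³/s
w_5 = (9.7 − 6.2)/2 = 1.75 m; q_5 = 0.67 × 1.62 × 1.75 = 1.899 m³/s
w_6 = (13.1 − 8.0)/2 = 2.55 m; q_6 = 0.61 × 1.12 × 2.55 = 1.742 m³/s
Stations 1, 7 contribute zero (depth or velocity is 0).
Q = Σ qᵢ = 11.07 m³/s

11.1 m³/s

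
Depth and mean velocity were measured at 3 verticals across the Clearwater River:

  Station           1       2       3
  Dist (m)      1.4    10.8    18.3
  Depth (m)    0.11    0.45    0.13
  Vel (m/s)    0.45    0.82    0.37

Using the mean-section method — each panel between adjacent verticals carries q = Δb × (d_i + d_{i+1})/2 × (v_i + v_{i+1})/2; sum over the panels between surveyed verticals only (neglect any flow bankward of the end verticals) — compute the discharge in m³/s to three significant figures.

Panel 1-2: Δb = 9.4 m, d̄ = (0.11+0.45)/2 = 0.28, v̄ = (0.45+0.82)/2 = 0.635 → q = 9.4×0.28×0.635 = 1.671 m³/s
Panel 2-3: Δb = 7.5 m, d̄ = (0.45+0.13)/2 = 0.29, v̄ = (0.82+0.37)/2 = 0.595 → q = 7.5×0.29×0.595 = 1.294 m³/s
Q = Σ q = 2.965 m³/s

2.97 m³/s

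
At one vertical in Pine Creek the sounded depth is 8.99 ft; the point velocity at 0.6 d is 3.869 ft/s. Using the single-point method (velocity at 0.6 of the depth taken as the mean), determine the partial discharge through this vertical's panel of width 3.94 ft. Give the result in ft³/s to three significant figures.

137 ft³/s

v̄ = v₀.₆ = 3.869 ft/s
q = v̄ × d × w = 3.869 × 8.99 × 3.94 = 137.0 ft³/s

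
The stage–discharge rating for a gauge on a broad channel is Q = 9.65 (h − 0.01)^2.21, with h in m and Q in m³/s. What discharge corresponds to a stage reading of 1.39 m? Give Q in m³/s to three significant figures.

19.7 m³/s

Q = 9.65 × (1.39 − 0.01)^2.21 = 9.65 × 1.38^2.21 = 19.66 m³/s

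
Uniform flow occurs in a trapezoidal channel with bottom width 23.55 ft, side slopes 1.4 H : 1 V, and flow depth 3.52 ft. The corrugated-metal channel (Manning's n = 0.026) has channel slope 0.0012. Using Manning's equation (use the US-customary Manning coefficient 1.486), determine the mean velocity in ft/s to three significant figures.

3.94 ft/s

A = (b + z·y)·y = (23.55 + 1.4×3.52)×3.52 = 100.2 ft²
P = b + 2y√(1+z²) = 23.55 + 2×3.52×√(1+1.4²) = 35.66 ft
R = A/P = 100.2/35.66 = 2.811 ft
Q = (1.486/n)·A·R^(2/3)·S^(1/2) = (1.486/0.026) × 100.2 × 2.811^(2/3) × 0.0012^(1/2) = 395.3 ft³/s
V = Q/A = 395.3/100.2 = 3.943 ft/s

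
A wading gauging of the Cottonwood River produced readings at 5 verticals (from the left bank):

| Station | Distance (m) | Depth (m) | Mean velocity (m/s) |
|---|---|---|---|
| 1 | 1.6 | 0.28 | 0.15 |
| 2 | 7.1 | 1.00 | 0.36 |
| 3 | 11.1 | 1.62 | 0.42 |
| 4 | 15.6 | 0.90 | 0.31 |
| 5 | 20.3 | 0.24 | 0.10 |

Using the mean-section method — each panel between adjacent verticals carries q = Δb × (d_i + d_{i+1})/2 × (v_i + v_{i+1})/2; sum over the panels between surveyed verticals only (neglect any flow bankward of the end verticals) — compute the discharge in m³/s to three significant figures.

5.56 m³/s

Panel 1-2: Δb = 5.5 m, d̄ = (0.28+1.00)/2 = 0.64, v̄ = (0.15+0.36)/2 = 0.255 → q = 5.5×0.64×0.255 = 0.8976 m³/s
Panel 2-3: Δb = 4 m, d̄ = (1.00+1.62)/2 = 1.31, v̄ = (0.36+0.42)/2 = 0.39 → q = 4×1.31×0.39 = 2.044 m³/s
Panel 3-4: Δb = 4.5 m, d̄ = (1.62+0.90)/2 = 1.26, v̄ = (0.42+0.31)/2 = 0.365 → q = 4.5×1.26×0.365 = 2.070 m³/s
Panel 4-5: Δb = 4.7 m, d̄ = (0.90+0.24)/2 = 0.57, v̄ = (0.31+0.10)/2 = 0.205 → q = 4.7×0.57×0.205 = 0.5492 m³/s
Q = Σ q = 5.560 m³/s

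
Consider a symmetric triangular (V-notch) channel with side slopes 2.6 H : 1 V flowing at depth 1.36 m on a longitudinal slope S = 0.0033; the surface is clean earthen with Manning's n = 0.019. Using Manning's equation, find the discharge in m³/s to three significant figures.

A = z·y² = 2.6×1.36² = 4.809 m²
P = 2y√(1+z²) = 2×1.36×√(1+2.6²) = 7.577 m
R = A/P = 4.809/7.577 = 0.6347 m
Q = (1/n)·A·R^(2/3)·S^(1/2) = (1/0.019) × 4.809 × 0.6347^(2/3) × 0.0033^(1/2) = 10.74 m³/s

10.7 m³/s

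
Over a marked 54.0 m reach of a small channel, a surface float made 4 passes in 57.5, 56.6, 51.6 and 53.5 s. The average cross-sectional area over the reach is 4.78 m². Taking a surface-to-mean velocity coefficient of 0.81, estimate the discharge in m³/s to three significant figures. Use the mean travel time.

t̄ = (57.5 + 56.6 + 51.6 + 53.5) / 4 = 54.8 s
v_surface = L / t̄ = 54.0 / 54.8 = 0.9854 m/s
v_mean = 0.81 × 0.9854 = 0.7982 m/s
Q = A × v_mean = 4.78 × 0.7982 = 3.815 m³/s

3.82 m³/s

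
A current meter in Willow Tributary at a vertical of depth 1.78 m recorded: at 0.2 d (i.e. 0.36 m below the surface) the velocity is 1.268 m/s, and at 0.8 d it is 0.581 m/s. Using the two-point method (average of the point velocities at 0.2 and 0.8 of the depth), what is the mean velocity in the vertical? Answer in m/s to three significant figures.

v̄ = (1.268 + 0.581) / 2 = 0.9245 m/s

0.925 m/s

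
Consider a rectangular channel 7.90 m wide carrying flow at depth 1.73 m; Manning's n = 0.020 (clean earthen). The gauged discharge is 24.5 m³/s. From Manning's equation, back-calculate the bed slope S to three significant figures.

A = b·y = 7.90 × 1.73 = 13.67 m²
P = b + 2y = 7.90 + 2×1.73 = 11.36 m
R = A/P = 13.67/11.36 = 1.203 m
S = (Q·n / (1·A·R^(2/3)))² = (24.5×0.020 / (1×13.67×1.131))² = 0.001005

0.00100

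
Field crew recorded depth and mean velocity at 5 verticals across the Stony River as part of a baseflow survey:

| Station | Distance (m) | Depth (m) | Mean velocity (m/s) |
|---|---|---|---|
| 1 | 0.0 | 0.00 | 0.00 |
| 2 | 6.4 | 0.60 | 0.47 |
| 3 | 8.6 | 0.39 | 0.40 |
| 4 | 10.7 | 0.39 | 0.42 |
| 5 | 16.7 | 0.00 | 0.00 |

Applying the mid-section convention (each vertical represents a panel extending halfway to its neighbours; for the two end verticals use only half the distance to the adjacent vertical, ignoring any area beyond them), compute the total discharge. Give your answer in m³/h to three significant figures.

7960 m³/h

w_2 = (8.6 − 0.0)/2 = 4.3 m; q_2 = 0.47 × 0.60 × 4.3 = 1.213 m³/s
w_3 = (10.7 − 6.4)/2 = 2.15 m; q_3 = 0.40 × 0.39 × 2.15 = 0.3354 m³/s
w_4 = (16.7 − 8.6)/2 = 4.05 m; q_4 = 0.42 × 0.39 × 4.05 = 0.6634 m³/s
Stations 1, 5 contribute zero (depth or velocity is 0).
Q = Σ qᵢ = 2.211 m³/s
= 2.211 × 3600 = 7961 m³/h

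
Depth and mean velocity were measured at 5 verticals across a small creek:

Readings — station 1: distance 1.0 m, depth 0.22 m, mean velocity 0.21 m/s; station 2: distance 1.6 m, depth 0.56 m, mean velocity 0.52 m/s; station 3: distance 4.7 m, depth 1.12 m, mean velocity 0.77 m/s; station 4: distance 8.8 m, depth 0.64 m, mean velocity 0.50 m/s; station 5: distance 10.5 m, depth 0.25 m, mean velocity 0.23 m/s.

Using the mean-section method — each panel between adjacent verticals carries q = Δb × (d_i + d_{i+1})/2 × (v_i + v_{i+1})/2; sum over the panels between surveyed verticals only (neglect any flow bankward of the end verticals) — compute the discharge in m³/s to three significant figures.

Panel 1-2: Δb = 0.6 m, d̄ = (0.22+0.56)/2 = 0.39, v̄ = (0.21+0.52)/2 = 0.365 → q = 0.6×0.39×0.365 = 0.08541 m³/s
Panel 2-3: Δb = 3.1 m, d̄ = (0.56+1.12)/2 = 0.84, v̄ = (0.52+0.77)/2 = 0.645 → q = 3.1×0.84×0.645 = 1.680 m³/s
Panel 3-4: Δb = 4.1 m, d̄ = (1.12+0.64)/2 = 0.88, v̄ = (0.77+0.50)/2 = 0.635 → q = 4.1×0.88×0.635 = 2.291 m³/s
Panel 4-5: Δb = 1.7 m, d̄ = (0.64+0.25)/2 = 0.445, v̄ = (0.50+0.23)/2 = 0.365 → q = 1.7×0.445×0.365 = 0.2761 m³/s
Q = Σ q = 4.332 m³/s

4.33 m³/s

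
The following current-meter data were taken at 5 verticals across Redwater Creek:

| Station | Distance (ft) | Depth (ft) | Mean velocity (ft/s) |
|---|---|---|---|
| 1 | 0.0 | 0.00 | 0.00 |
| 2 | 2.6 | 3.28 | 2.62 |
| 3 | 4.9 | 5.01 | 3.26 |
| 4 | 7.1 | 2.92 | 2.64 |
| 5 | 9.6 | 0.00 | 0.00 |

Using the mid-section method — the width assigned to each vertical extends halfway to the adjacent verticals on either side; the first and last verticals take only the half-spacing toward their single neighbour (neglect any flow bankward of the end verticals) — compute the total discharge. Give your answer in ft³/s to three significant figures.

75.9 ft³/s

w_2 = (4.9 − 0.0)/2 = 2.45 ft; q_2 = 2.62 × 3.28 × 2.45 = 21.05 ft³/s
w_3 = (7.1 − 2.6)/2 = 2.25 ft; q_3 = 3.26 × 5.01 × 2.25 = 36.75 ft³/s
w_4 = (9.6 − 4.9)/2 = 2.35 ft; q_4 = 2.64 × 2.92 × 2.35 = 18.12 ft³/s
Stations 1, 5 contribute zero (depth or velocity is 0).
Q = Σ qᵢ = 75.92 ft³/s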